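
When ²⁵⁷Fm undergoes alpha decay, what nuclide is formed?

Cf-253

Alpha decay: mass number changes by -4, atomic number by -2.
A: 257 − 4 = 253; Z: 100 − 2 = 98.
Z = 98 is californium, so the daughter is ²⁵³Cf.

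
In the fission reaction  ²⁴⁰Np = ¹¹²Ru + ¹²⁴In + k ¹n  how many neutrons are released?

4

Conserve mass number: 240 = 112 + 124 + k, so k = 240 − 236 = 4.
Check atomic number: 93 = 44 + 49 + 0 = 93. ✓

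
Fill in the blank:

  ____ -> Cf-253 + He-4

Conserve mass number: A = 253 + 4, so A = 257.
Conserve atomic number: Z = 98 + 2, so Z = 100.
Z = 100 is fermium, so the species is Fm-257.

Fm-257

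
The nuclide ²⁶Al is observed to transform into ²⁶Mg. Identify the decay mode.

beta-plus decay or electron capture

ΔA = 26 − 26 = 0; ΔZ = 12 − 13 = -1.
A is unchanged and Z drops by 1 — a proton has become a neutron (β⁺ emission or electron capture).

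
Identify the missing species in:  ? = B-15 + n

B-16

Conserve mass number: A = 15 + 1, so A = 16.
Conserve atomic number: Z = 5 + 0, so Z = 5.
Z = 5 is boron, so the species is B-16.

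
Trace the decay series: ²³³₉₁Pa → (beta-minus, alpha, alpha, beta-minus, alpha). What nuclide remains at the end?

Start: (A, Z) = (233, 91).
After β⁻: (233, 92).
After α: (229, 90).
After α: (225, 88).
After β⁻: (225, 89).
After α: (221, 87).
Z = 87 is francium.

Fr-221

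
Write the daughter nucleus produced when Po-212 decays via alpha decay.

Alpha decay: mass number changes by -4, atomic number by -2.
A: 212 − 4 = 208; Z: 84 − 2 = 82.
Z = 82 is lead, so the daughter is Pb-208.

Pb-208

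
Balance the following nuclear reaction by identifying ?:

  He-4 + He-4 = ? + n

Be-7

Conserve mass number: 4 + 4 = A + 1, so A = 7.
Conserve atomic number: 2 + 2 = Z + 0, so Z = 4.
Z = 4 is beryllium, so the species is Be-7.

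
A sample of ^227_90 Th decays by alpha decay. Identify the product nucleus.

Alpha decay: mass number changes by -4, atomic number by -2.
A: 227 − 4 = 223; Z: 90 − 2 = 88.
Z = 88 is radium, so the daughter is ^223_88 Ra.

Ra-223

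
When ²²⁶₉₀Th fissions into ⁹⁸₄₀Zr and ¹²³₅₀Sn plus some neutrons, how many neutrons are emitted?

Conserve mass number: 226 = 98 + 123 + k, so k = 226 − 221 = 5.
Check atomic number: 90 = 40 + 50 + 0 = 90. ✓

5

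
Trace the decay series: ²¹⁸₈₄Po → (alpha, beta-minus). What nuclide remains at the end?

Start: (A, Z) = (218, 84).
After α: (214, 82).
After β⁻: (214, 83).
Z = 83 is bismuth.

Bi-214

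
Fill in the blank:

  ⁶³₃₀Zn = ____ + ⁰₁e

Conserve mass number: 63 = A + 0, so A = 63.
Conserve atomic number: 30 = Z + 1, so Z = 29.
Z = 29 is copper, so the species is ⁶³₂₉Cu.

Cu-63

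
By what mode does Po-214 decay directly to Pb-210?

alpha decay

ΔA = 210 − 214 = -4; ΔZ = 82 − 84 = -2.
A drops by 4 and Z drops by 2 — the signature of alpha emission.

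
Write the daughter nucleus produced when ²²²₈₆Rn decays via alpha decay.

Po-218

Alpha decay: mass number changes by -4, atomic number by -2.
A: 222 − 4 = 218; Z: 86 − 2 = 84.
Z = 84 is polonium, so the daughter is ²¹⁸₈₄Po.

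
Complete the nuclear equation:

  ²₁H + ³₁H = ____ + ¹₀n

Conserve mass number: 2 + 3 = A + 1, so A = 4.
Conserve atomic number: 1 + 1 = Z + 0, so Z = 2.
A = 4 and Z = 2 is ⁴₂He — an alpha particle.

He-4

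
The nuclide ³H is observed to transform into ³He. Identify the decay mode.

ΔA = 3 − 3 = 0; ΔZ = 2 − 1 = +1.
A is unchanged and Z rises by 1 — a neutron has become a proton (β⁻ decay).

beta-minus decay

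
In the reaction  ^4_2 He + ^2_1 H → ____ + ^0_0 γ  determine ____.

Li-6

Conserve mass number: 4 + 2 = A + 0, so A = 6.
Conserve atomic number: 2 + 1 = Z + 0, so Z = 3.
Z = 3 is lithium, so the species is ^6_3 Li.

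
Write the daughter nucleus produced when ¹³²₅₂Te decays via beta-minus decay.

Beta-minus decay: mass number changes by +0, atomic number by +1.
A: 132 = 132; Z: 52 + 1 = 53.
Z = 53 is iodine, so the daughter is ¹³²₅₃I.

I-132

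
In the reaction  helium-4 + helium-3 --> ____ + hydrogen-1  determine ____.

Conserve mass number: 4 + 3 = A + 1, so A = 6.
Conserve atomic number: 2 + 2 = Z + 1, so Z = 3.
Z = 3 is lithium, so the species is lithium-6.

Li-6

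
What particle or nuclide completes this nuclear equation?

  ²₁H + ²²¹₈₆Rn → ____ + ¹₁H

Conserve mass number: 2 + 221 = A + 1, so A = 222.
Conserve atomic number: 1 + 86 = Z + 1, so Z = 86.
Z = 86 is radon, so the species is ²²²₈₆Rn.

Rn-222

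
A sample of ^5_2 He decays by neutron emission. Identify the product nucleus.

Neutron emission: mass number changes by -1, atomic number by +0.
A: 5 − 1 = 4; Z: 2 = 2.
Z = 2 is helium, so the daughter is ^4_2 He.

He-4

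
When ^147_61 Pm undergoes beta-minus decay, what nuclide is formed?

Sm-147

Beta-minus decay: mass number changes by +0, atomic number by +1.
A: 147 = 147; Z: 61 + 1 = 62.
Z = 62 is samarium, so the daughter is ^147_62 Sm.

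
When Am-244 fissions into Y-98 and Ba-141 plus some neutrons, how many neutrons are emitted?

Conserve mass number: 244 = 98 + 141 + k, so k = 244 − 239 = 5.
Check atomic number: 95 = 39 + 56 + 0 = 95. ✓

5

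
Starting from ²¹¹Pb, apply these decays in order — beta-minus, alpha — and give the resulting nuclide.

Start: (A, Z) = (211, 82).
After β⁻: (211, 83).
After α: (207, 81).
Z = 81 is thallium.

Tl-207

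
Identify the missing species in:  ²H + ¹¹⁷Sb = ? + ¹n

Conserve mass number: 2 + 117 = A + 1, so A = 118.
Conserve atomic number: 1 + 51 = Z + 0, so Z = 52.
Z = 52 is tellurium, so the species is ¹¹⁸Te.

Te-118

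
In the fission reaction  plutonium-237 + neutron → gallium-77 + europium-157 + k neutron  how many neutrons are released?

Conserve mass number: 238 = 77 + 157 + k, so k = 238 − 234 = 4.
Check atomic number: 94 = 31 + 63 + 0 = 94. ✓

4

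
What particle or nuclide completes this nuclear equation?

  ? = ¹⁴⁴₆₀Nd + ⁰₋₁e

Conserve mass number: A = 144 + 0, so A = 144.
Conserve atomic number: Z = 60 − 1, so Z = 59.
Z = 59 is praseodymium, so the species is ¹⁴⁴₅₉Pr.

Pr-144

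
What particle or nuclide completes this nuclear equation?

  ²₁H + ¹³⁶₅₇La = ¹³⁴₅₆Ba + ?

alpha particle

Conserve mass number: 2 + 136 = 134 + A, so A = 4.
Conserve atomic number: 1 + 57 = 56 + Z, so Z = 2.
A = 4 and Z = 2 is ⁴₂He — an alpha particle.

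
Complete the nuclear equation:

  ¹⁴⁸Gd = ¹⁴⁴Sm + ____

alpha particle

Conserve mass number: 148 = 144 + A, so A = 4.
Conserve atomic number: 64 = 62 + Z, so Z = 2.
A = 4 and Z = 2 is ⁴He — an alpha particle.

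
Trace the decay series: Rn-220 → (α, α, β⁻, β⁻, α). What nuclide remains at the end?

Pb-208

Start: (A, Z) = (220, 86).
After α: (216, 84).
After α: (212, 82).
After β⁻: (212, 83).
After β⁻: (212, 84).
After α: (208, 82).
Z = 82 is lead.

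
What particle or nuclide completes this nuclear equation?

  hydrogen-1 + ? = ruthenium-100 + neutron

Tc-100

Conserve mass number: 1 + A = 100 + 1, so A = 100.
Conserve atomic number: 1 + Z = 44 + 0, so Z = 43.
Z = 43 is technetium, so the species is technetium-100.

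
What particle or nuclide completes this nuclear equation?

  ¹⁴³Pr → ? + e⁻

Nd-143

Conserve mass number: 143 = A + 0, so A = 143.
Conserve atomic number: 59 = Z − 1, so Z = 60.
Z = 60 is neodymium, so the species is ¹⁴³Nd.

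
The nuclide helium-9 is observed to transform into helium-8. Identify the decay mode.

ΔA = 8 − 9 = -1; ΔZ = 2 − 2 = +0.
A drops by 1 with Z unchanged — a neutron was emitted.

neutron emission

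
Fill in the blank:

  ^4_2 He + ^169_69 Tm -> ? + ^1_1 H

Conserve mass number: 4 + 169 = A + 1, so A = 172.
Conserve atomic number: 2 + 69 = Z + 1, so Z = 70.
Z = 70 is ytterbium, so the species is ^172_70 Yb.

Yb-172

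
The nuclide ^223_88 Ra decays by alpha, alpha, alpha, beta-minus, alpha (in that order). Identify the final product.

Tl-207

Start: (A, Z) = (223, 88).
After α: (219, 86).
After α: (215, 84).
After α: (211, 82).
After β⁻: (211, 83).
After α: (207, 81).
Z = 81 is thallium.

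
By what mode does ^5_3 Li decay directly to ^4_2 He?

proton emission

ΔA = 4 − 5 = -1; ΔZ = 2 − 3 = -1.
A drops by 1 and Z drops by 1 — a proton was emitted.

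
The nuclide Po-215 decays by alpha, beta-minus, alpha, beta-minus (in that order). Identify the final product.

Start: (A, Z) = (215, 84).
After α: (211, 82).
After β⁻: (211, 83).
After α: (207, 81).
After β⁻: (207, 82).
Z = 82 is lead.

Pb-207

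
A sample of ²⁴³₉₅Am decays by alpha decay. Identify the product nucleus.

Alpha decay: mass number changes by -4, atomic number by -2.
A: 243 − 4 = 239; Z: 95 − 2 = 93.
Z = 93 is neptunium, so the daughter is ²³⁹₉₃Np.

Np-239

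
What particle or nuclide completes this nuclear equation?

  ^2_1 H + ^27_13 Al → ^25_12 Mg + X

Conserve mass number: 2 + 27 = 25 + A, so A = 4.
Conserve atomic number: 1 + 13 = 12 + Z, so Z = 2.
A = 4 and Z = 2 is ^4_2 He — an alpha particle.

alpha particle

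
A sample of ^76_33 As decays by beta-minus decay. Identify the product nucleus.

Beta-minus decay: mass number changes by +0, atomic number by +1.
A: 76 = 76; Z: 33 + 1 = 34.
Z = 34 is selenium, so the daughter is ^76_34 Se.

Se-76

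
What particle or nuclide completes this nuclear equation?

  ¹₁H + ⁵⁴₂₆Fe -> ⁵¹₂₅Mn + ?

Conserve mass number: 1 + 54 = 51 + A, so A = 4.
Conserve atomic number: 1 + 26 = 25 + Z, so Z = 2.
A = 4 and Z = 2 is ⁴₂He — an alpha particle.

alpha particle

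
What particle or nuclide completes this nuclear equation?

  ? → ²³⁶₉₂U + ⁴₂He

Pu-240

Conserve mass number: A = 236 + 4, so A = 240.
Conserve atomic number: Z = 92 + 2, so Z = 94.
Z = 94 is plutonium, so the species is ²⁴⁰₉₄Pu.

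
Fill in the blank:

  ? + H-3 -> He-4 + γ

proton

Conserve mass number: A + 3 = 4 + 0, so A = 1.
Conserve atomic number: Z + 1 = 2 + 0, so Z = 1.
A = 1 and Z = 1 is H-1 — a proton.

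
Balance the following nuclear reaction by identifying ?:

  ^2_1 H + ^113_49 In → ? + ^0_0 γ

Conserve mass number: 2 + 113 = A + 0, so A = 115.
Conserve atomic number: 1 + 49 = Z + 0, so Z = 50.
Z = 50 is tin, so the species is ^115_50 Sn.

Sn-115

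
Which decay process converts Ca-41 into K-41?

beta-plus decay or electron capture

ΔA = 41 − 41 = 0; ΔZ = 19 − 20 = -1.
A is unchanged and Z drops by 1 — a proton has become a neutron (β⁺ emission or electron capture).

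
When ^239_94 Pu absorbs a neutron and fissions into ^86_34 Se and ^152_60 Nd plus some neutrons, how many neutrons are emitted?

Conserve mass number: 240 = 86 + 152 + k, so k = 240 − 238 = 2.
Check atomic number: 94 = 34 + 60 + 0 = 94. ✓

2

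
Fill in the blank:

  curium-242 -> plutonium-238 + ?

Conserve mass number: 242 = 238 + A, so A = 4.
Conserve atomic number: 96 = 94 + Z, so Z = 2.
A = 4 and Z = 2 is helium-4 — an alpha particle.

alpha particle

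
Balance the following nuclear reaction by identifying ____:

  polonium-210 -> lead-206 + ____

Conserve mass number: 210 = 206 + A, so A = 4.
Conserve atomic number: 84 = 82 + Z, so Z = 2.
A = 4 and Z = 2 is helium-4 — an alpha particle.

alpha particle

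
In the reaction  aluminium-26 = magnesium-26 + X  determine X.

Conserve mass number: 26 = 26 + A, so A = 0.
Conserve atomic number: 13 = 12 + Z, so Z = 1.
A = 0 and Z = 1 is e⁺ — a positron.

positron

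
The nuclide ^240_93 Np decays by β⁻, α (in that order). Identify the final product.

U-236

Start: (A, Z) = (240, 93).
After β⁻: (240, 94).
After α: (236, 92).
Z = 92 is uranium.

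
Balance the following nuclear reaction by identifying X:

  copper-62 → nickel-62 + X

Conserve mass number: 62 = 62 + A, so A = 0.
Conserve atomic number: 29 = 28 + Z, so Z = 1.
A = 0 and Z = 1 is e⁺ — a positron.

positron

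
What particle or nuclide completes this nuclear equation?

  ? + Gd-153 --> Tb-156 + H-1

alpha particle

Conserve mass number: A + 153 = 156 + 1, so A = 4.
Conserve atomic number: Z + 64 = 65 + 1, so Z = 2.
A = 4 and Z = 2 is He-4 — an alpha particle.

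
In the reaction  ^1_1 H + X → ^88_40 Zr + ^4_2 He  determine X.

Conserve mass number: 1 + A = 88 + 4, so A = 91.
Conserve atomic number: 1 + Z = 40 + 2, so Z = 41.
Z = 41 is niobium, so the species is ^91_41 Nb.

Nb-91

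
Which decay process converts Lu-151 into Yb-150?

ΔA = 150 − 151 = -1; ΔZ = 70 − 71 = -1.
A drops by 1 and Z drops by 1 — a proton was emitted.

proton emission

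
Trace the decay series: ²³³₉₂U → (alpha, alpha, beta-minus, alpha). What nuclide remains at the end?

Start: (A, Z) = (233, 92).
After α: (229, 90).
After α: (225, 88).
After β⁻: (225, 89).
After α: (221, 87).
Z = 87 is francium.

Fr-221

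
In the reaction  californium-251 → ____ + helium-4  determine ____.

Conserve mass number: 251 = A + 4, so A = 247.
Conserve atomic number: 98 = Z + 2, so Z = 96.
Z = 96 is curium, so the species is curium-247.

Cm-247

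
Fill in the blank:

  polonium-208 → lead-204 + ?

Conserve mass number: 208 = 204 + A, so A = 4.
Conserve atomic number: 84 = 82 + Z, so Z = 2.
A = 4 and Z = 2 is helium-4 — an alpha particle.

alpha particle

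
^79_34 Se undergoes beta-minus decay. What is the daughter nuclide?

Beta-minus decay: mass number changes by +0, atomic number by +1.
A: 79 = 79; Z: 34 + 1 = 35.
Z = 35 is bromine, so the daughter is ^79_35 Br.

Br-79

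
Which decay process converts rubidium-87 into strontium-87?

beta-minus decay

ΔA = 87 − 87 = 0; ΔZ = 38 − 37 = +1.
A is unchanged and Z rises by 1 — a neutron has become a proton (β⁻ decay).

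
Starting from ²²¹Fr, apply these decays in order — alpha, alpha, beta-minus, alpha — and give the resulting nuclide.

Pb-209

Start: (A, Z) = (221, 87).
After α: (217, 85).
After α: (213, 83).
After β⁻: (213, 84).
After α: (209, 82).
Z = 82 is lead.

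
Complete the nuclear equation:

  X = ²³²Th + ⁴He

Conserve mass number: A = 232 + 4, so A = 236.
Conserve atomic number: Z = 90 + 2, so Z = 92.
Z = 92 is uranium, so the species is ²³⁶U.

U-236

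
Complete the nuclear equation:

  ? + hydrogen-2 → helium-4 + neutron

Conserve mass number: A + 2 = 4 + 1, so A = 3.
Conserve atomic number: Z + 1 = 2 + 0, so Z = 1.
A = 3 and Z = 1 is hydrogen-3 — a triton.

triton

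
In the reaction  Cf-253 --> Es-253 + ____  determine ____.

Conserve mass number: 253 = 253 + A, so A = 0.
Conserve atomic number: 98 = 99 + Z, so Z = -1.
A = 0 and Z = -1 is e⁻ — a beta-minus particle.

beta-minus particle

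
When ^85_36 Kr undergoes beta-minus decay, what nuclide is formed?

Beta-minus decay: mass number changes by +0, atomic number by +1.
A: 85 = 85; Z: 36 + 1 = 37.
Z = 37 is rubidium, so the daughter is ^85_37 Rb.

Rb-85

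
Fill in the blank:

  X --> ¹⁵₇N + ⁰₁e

O-15

Conserve mass number: A = 15 + 0, so A = 15.
Conserve atomic number: Z = 7 + 1, so Z = 8.
Z = 8 is oxygen, so the species is ¹⁵₈O.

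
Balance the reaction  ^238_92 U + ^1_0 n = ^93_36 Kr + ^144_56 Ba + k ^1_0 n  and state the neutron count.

Conserve mass number: 239 = 93 + 144 + k, so k = 239 − 237 = 2.
Check atomic number: 92 = 36 + 56 + 0 = 92. ✓

2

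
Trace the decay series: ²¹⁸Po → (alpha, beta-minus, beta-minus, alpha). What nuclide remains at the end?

Start: (A, Z) = (218, 84).
After α: (214, 82).
After β⁻: (214, 83).
After β⁻: (214, 84).
After α: (210, 82).
Z = 82 is lead.

Pb-210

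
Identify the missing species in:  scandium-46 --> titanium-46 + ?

beta-minus particle

Conserve mass number: 46 = 46 + A, so A = 0.
Conserve atomic number: 21 = 22 + Z, so Z = -1.
A = 0 and Z = -1 is e⁻ — a beta-minus particle.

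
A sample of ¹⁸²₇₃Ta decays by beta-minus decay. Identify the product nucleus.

Beta-minus decay: mass number changes by +0, atomic number by +1.
A: 182 = 182; Z: 73 + 1 = 74.
Z = 74 is tungsten, so the daughter is ¹⁸²₇₄W.

W-182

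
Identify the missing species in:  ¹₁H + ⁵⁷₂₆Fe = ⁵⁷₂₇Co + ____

neutron

Conserve mass number: 1 + 57 = 57 + A, so A = 1.
Conserve atomic number: 1 + 26 = 27 + Z, so Z = 0.
A = 1 and Z = 0 is ¹₀n — a neutron.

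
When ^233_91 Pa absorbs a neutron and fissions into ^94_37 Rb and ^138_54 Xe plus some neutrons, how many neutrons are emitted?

Conserve mass number: 234 = 94 + 138 + k, so k = 234 − 232 = 2.
Check atomic number: 91 = 37 + 54 + 0 = 91. ✓

2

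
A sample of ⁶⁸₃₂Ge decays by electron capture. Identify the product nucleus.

Electron capture: mass number changes by +0, atomic number by -1.
A: 68 = 68; Z: 32 − 1 = 31.
Z = 31 is gallium, so the daughter is ⁶⁸₃₁Ga.

Ga-68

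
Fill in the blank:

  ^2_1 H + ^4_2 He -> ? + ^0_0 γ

Conserve mass number: 2 + 4 = A + 0, so A = 6.
Conserve atomic number: 1 + 2 = Z + 0, so Z = 3.
Z = 3 is lithium, so the species is ^6_3 Li.

Li-6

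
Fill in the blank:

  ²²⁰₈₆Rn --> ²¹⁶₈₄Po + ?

Conserve mass number: 220 = 216 + A, so A = 4.
Conserve atomic number: 86 = 84 + Z, so Z = 2.
A = 4 and Z = 2 is ⁴₂He — an alpha particle.

alpha particle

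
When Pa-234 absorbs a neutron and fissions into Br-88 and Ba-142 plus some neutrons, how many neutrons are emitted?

5

Conserve mass number: 235 = 88 + 142 + k, so k = 235 − 230 = 5.
Check atomic number: 91 = 35 + 56 + 0 = 91. ✓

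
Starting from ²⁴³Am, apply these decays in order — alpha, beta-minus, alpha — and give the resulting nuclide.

U-235

Start: (A, Z) = (243, 95).
After α: (239, 93).
After β⁻: (239, 94).
After α: (235, 92).
Z = 92 is uranium.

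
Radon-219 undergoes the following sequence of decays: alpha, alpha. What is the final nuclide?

Start: (A, Z) = (219, 86).
After α: (215, 84).
After α: (211, 82).
Z = 82 is lead.

Pb-211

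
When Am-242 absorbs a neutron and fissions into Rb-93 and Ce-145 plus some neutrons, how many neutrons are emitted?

Conserve mass number: 243 = 93 + 145 + k, so k = 243 − 238 = 5.
Check atomic number: 95 = 37 + 58 + 0 = 95. ✓

5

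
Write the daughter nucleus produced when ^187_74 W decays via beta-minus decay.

Re-187

Beta-minus decay: mass number changes by +0, atomic number by +1.
A: 187 = 187; Z: 74 + 1 = 75.
Z = 75 is rhenium, so the daughter is ^187_75 Re.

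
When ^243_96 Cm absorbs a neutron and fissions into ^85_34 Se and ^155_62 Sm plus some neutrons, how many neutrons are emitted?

4

Conserve mass number: 244 = 85 + 155 + k, so k = 244 − 240 = 4.
Check atomic number: 96 = 34 + 62 + 0 = 96. ✓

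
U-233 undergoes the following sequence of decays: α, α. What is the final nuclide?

Start: (A, Z) = (233, 92).
After α: (229, 90).
After α: (225, 88).
Z = 88 is radium.

Ra-225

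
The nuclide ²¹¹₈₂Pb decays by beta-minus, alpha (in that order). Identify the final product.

Start: (A, Z) = (211, 82).
After β⁻: (211, 83).
After α: (207, 81).
Z = 81 is thallium.

Tl-207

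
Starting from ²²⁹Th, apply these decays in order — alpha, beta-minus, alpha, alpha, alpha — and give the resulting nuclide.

Bi-213

Start: (A, Z) = (229, 90).
After α: (225, 88).
After β⁻: (225, 89).
After α: (221, 87).
After α: (217, 85).
After α: (213, 83).
Z = 83 is bismuth.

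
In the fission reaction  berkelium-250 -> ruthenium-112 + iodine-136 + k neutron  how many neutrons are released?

2

Conserve mass number: 250 = 112 + 136 + k, so k = 250 − 248 = 2.
Check atomic number: 97 = 44 + 53 + 0 = 97. ✓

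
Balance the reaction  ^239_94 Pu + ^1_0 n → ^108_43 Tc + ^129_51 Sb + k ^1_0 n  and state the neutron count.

3

Conserve mass number: 240 = 108 + 129 + k, so k = 240 − 237 = 3.
Check atomic number: 94 = 43 + 51 + 0 = 94. ✓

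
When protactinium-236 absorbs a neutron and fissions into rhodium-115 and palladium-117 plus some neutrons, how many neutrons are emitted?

5

Conserve mass number: 237 = 115 + 117 + k, so k = 237 − 232 = 5.
Check atomic number: 91 = 45 + 46 + 0 = 91. ✓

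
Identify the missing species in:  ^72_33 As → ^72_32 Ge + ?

positron

Conserve mass number: 72 = 72 + A, so A = 0.
Conserve atomic number: 33 = 32 + Z, so Z = 1.
A = 0 and Z = 1 is ^0_1 e — a positron.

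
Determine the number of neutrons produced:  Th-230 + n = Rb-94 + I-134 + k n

Conserve mass number: 231 = 94 + 134 + k, so k = 231 − 228 = 3.
Check atomic number: 90 = 37 + 53 + 0 = 90. ✓

3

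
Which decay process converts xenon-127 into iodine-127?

ΔA = 127 − 127 = 0; ΔZ = 53 − 54 = -1.
A is unchanged and Z drops by 1 — a proton has become a neutron (β⁺ emission or electron capture).

beta-plus decay or electron capture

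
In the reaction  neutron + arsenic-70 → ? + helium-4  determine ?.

Ga-67

Conserve mass number: 1 + 70 = A + 4, so A = 67.
Conserve atomic number: 0 + 33 = Z + 2, so Z = 31.
Z = 31 is gallium, so the species is gallium-67.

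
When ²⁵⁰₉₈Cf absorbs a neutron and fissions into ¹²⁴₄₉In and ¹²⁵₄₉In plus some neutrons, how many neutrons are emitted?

2

Conserve mass number: 251 = 124 + 125 + k, so k = 251 − 249 = 2.
Check atomic number: 98 = 49 + 49 + 0 = 98. ✓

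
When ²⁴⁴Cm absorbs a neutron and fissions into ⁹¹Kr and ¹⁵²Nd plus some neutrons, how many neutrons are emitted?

Conserve mass number: 245 = 91 + 152 + k, so k = 245 − 243 = 2.
Check atomic number: 96 = 36 + 60 + 0 = 96. ✓

2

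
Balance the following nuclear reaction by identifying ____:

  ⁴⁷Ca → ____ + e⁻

Conserve mass number: 47 = A + 0, so A = 47.
Conserve atomic number: 20 = Z − 1, so Z = 21.
Z = 21 is scandium, so the species is ⁴⁷Sc.

Sc-47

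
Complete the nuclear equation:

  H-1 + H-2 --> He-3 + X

gamma ray

Conserve mass number: 1 + 2 = 3 + A, so A = 0.
Conserve atomic number: 1 + 1 = 2 + Z, so Z = 0.
A = 0 and Z = 0 is γ — a gamma ray.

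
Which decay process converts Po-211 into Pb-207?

ΔA = 207 − 211 = -4; ΔZ = 82 − 84 = -2.
A drops by 4 and Z drops by 2 — the signature of alpha emission.

alpha decay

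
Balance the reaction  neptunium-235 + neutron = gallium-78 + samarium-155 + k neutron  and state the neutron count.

3

Conserve mass number: 236 = 78 + 155 + k, so k = 236 − 233 = 3.
Check atomic number: 93 = 31 + 62 + 0 = 93. ✓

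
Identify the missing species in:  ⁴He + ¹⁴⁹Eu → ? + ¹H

Gd-152

Conserve mass number: 4 + 149 = A + 1, so A = 152.
Conserve atomic number: 2 + 63 = Z + 1, so Z = 64.
Z = 64 is gadolinium, so the species is ¹⁵²Gd.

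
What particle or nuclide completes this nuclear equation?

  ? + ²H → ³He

Conserve mass number: A + 2 = 3, so A = 1.
Conserve atomic number: Z + 1 = 2, so Z = 1.
A = 1 and Z = 1 is ¹H — a proton.

proton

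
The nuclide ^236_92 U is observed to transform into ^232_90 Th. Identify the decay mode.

ΔA = 232 − 236 = -4; ΔZ = 90 − 92 = -2.
A drops by 4 and Z drops by 2 — the signature of alpha emission.

alpha decay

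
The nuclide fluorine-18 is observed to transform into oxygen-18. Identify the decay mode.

ΔA = 18 − 18 = 0; ΔZ = 8 − 9 = -1.
A is unchanged and Z drops by 1 — a proton has become a neutron (β⁺ emission or electron capture).

beta-plus decay or electron capture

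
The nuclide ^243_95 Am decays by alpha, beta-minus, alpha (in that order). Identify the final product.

Start: (A, Z) = (243, 95).
After α: (239, 93).
After β⁻: (239, 94).
After α: (235, 92).
Z = 92 is uranium.

U-235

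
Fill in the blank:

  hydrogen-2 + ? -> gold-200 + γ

Conserve mass number: 2 + A = 200 + 0, so A = 198.
Conserve atomic number: 1 + Z = 79 + 0, so Z = 78.
Z = 78 is platinum, so the species is platinum-198.

Pt-198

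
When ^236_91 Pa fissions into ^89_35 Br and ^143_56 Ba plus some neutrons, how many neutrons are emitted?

4

Conserve mass number: 236 = 89 + 143 + k, so k = 236 − 232 = 4.
Check atomic number: 91 = 35 + 56 + 0 = 91. ✓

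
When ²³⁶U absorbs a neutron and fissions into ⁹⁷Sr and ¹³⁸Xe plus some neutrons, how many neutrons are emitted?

2

Conserve mass number: 237 = 97 + 138 + k, so k = 237 − 235 = 2.
Check atomic number: 92 = 38 + 54 + 0 = 92. ✓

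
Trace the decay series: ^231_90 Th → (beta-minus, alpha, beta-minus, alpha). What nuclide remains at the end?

Start: (A, Z) = (231, 90).
After β⁻: (231, 91).
After α: (227, 89).
After β⁻: (227, 90).
After α: (223, 88).
Z = 88 is radium.

Ra-223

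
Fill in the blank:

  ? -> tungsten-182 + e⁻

Ta-182

Conserve mass number: A = 182 + 0, so A = 182.
Conserve atomic number: Z = 74 − 1, so Z = 73.
Z = 73 is tantalum, so the species is tantalum-182.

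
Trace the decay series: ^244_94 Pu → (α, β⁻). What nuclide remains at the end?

Np-240

Start: (A, Z) = (244, 94).
After α: (240, 92).
After β⁻: (240, 93).
Z = 93 is neptunium.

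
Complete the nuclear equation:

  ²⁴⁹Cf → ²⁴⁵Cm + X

Conserve mass number: 249 = 245 + A, so A = 4.
Conserve atomic number: 98 = 96 + Z, so Z = 2.
A = 4 and Z = 2 is ⁴He — an alpha particle.

alpha particle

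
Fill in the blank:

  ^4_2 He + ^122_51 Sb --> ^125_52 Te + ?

Conserve mass number: 4 + 122 = 125 + A, so A = 1.
Conserve atomic number: 2 + 51 = 52 + Z, so Z = 1.
A = 1 and Z = 1 is ^1_1 H — a proton.

proton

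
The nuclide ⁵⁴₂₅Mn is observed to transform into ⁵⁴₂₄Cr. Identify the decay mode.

beta-plus decay or electron capture

ΔA = 54 − 54 = 0; ΔZ = 24 − 25 = -1.
A is unchanged and Z drops by 1 — a proton has become a neutron (β⁺ emission or electron capture).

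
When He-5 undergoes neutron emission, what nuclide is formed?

Neutron emission: mass number changes by -1, atomic number by +0.
A: 5 − 1 = 4; Z: 2 = 2.
Z = 2 is helium, so the daughter is He-4.

He-4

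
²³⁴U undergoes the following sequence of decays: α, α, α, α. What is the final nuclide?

Po-218

Start: (A, Z) = (234, 92).
After α: (230, 90).
After α: (226, 88).
After α: (222, 86).
After α: (218, 84).
Z = 84 is polonium.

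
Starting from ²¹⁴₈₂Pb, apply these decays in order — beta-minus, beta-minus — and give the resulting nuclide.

Po-214

Start: (A, Z) = (214, 82).
After β⁻: (214, 83).
After β⁻: (214, 84).
Z = 84 is polonium.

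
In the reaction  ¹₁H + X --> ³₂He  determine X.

Conserve mass number: 1 + A = 3, so A = 2.
Conserve atomic number: 1 + Z = 2, so Z = 1.
A = 2 and Z = 1 is ²₁H — a deuteron.

deuteron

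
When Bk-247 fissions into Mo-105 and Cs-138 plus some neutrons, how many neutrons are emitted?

Conserve mass number: 247 = 105 + 138 + k, so k = 247 − 243 = 4.
Check atomic number: 97 = 42 + 55 + 0 = 97. ✓

4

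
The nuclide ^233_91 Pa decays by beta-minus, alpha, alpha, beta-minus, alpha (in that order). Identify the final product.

Fr-221

Start: (A, Z) = (233, 91).
After β⁻: (233, 92).
After α: (229, 90).
After α: (225, 88).
After β⁻: (225, 89).
After α: (221, 87).
Z = 87 is francium.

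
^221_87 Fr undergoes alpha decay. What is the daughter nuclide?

At-217

Alpha decay: mass number changes by -4, atomic number by -2.
A: 221 − 4 = 217; Z: 87 − 2 = 85.
Z = 85 is astatine, so the daughter is ^217_85 At.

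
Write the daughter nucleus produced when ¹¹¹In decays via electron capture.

Cd-111

Electron capture: mass number changes by +0, atomic number by -1.
A: 111 = 111; Z: 49 − 1 = 48.
Z = 48 is cadmium, so the daughter is ¹¹¹Cd.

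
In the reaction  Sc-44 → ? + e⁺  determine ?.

Conserve mass number: 44 = A + 0, so A = 44.
Conserve atomic number: 21 = Z + 1, so Z = 20.
Z = 20 is calcium, so the species is Ca-44.

Ca-44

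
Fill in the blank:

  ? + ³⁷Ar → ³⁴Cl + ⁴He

proton

Conserve mass number: A + 37 = 34 + 4, so A = 1.
Conserve atomic number: Z + 18 = 17 + 2, so Z = 1.
A = 1 and Z = 1 is ¹H — a proton.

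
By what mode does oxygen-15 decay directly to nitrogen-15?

beta-plus decay or electron capture

ΔA = 15 − 15 = 0; ΔZ = 7 − 8 = -1.
A is unchanged and Z drops by 1 — a proton has become a neutron (β⁺ emission or electron capture).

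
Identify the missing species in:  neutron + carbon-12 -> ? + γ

C-13

Conserve mass number: 1 + 12 = A + 0, so A = 13.
Conserve atomic number: 0 + 6 = Z + 0, so Z = 6.
Z = 6 is carbon, so the species is carbon-13.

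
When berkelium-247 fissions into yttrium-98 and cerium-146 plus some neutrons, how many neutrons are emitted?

3

Conserve mass number: 247 = 98 + 146 + k, so k = 247 − 244 = 3.
Check atomic number: 97 = 39 + 58 + 0 = 97. ✓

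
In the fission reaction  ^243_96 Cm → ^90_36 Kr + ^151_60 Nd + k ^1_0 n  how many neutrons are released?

Conserve mass number: 243 = 90 + 151 + k, so k = 243 − 241 = 2.
Check atomic number: 96 = 36 + 60 + 0 = 96. ✓

2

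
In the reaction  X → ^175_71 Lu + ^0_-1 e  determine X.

Yb-175

Conserve mass number: A = 175 + 0, so A = 175.
Conserve atomic number: Z = 71 − 1, so Z = 70.
Z = 70 is ytterbium, so the species is ^175_70 Yb.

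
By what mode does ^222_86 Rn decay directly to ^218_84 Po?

alpha decay

ΔA = 218 − 222 = -4; ΔZ = 84 − 86 = -2.
A drops by 4 and Z drops by 2 — the signature of alpha emission.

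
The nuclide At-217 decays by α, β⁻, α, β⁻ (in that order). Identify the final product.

Bi-209

Start: (A, Z) = (217, 85).
After α: (213, 83).
After β⁻: (213, 84).
After α: (209, 82).
After β⁻: (209, 83).
Z = 83 is bismuth.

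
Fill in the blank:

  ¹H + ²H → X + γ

Conserve mass number: 1 + 2 = A + 0, so A = 3.
Conserve atomic number: 1 + 1 = Z + 0, so Z = 2.
Z = 2 is helium, so the species is ³He.

He-3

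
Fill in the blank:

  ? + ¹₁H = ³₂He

deuteron

Conserve mass number: A + 1 = 3, so A = 2.
Conserve atomic number: Z + 1 = 2, so Z = 1.
A = 2 and Z = 1 is ²₁H — a deuteron.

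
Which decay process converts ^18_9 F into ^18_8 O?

ΔA = 18 − 18 = 0; ΔZ = 8 − 9 = -1.
A is unchanged and Z drops by 1 — a proton has become a neutron (β⁺ emission or electron capture).

beta-plus decay or electron capture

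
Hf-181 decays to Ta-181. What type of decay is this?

beta-minus decay

ΔA = 181 − 181 = 0; ΔZ = 73 − 72 = +1.
A is unchanged and Z rises by 1 — a neutron has become a proton (β⁻ decay).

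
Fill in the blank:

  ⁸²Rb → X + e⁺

Kr-82

Conserve mass number: 82 = A + 0, so A = 82.
Conserve atomic number: 37 = Z + 1, so Z = 36.
Z = 36 is krypton, so the species is ⁸²Kr.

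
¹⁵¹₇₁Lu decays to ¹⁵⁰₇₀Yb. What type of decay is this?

proton emission

ΔA = 150 − 151 = -1; ΔZ = 70 − 71 = -1.
A drops by 1 and Z drops by 1 — a proton was emitted.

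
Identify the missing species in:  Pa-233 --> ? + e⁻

U-233

Conserve mass number: 233 = A + 0, so A = 233.
Conserve atomic number: 91 = Z − 1, so Z = 92.
Z = 92 is uranium, so the species is U-233.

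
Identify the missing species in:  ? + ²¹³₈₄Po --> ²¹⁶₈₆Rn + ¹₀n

alpha particle

Conserve mass number: A + 213 = 216 + 1, so A = 4.
Conserve atomic number: Z + 84 = 86 + 0, so Z = 2.
A = 4 and Z = 2 is ⁴₂He — an alpha particle.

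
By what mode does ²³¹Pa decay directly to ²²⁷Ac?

ΔA = 227 − 231 = -4; ΔZ = 89 − 91 = -2.
A drops by 4 and Z drops by 2 — the signature of alpha emission.

alpha decay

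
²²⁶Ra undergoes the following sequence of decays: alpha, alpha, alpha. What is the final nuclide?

Pb-214

Start: (A, Z) = (226, 88).
After α: (222, 86).
After α: (218, 84).
After α: (214, 82).
Z = 82 is lead.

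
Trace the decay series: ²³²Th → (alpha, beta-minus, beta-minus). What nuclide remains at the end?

Th-228

Start: (A, Z) = (232, 90).
After α: (228, 88).
After β⁻: (228, 89).
After β⁻: (228, 90).
Z = 90 is thorium.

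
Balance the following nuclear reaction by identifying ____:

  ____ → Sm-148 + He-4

Gd-152

Conserve mass number: A = 148 + 4, so A = 152.
Conserve atomic number: Z = 62 + 2, so Z = 64.
Z = 64 is gadolinium, so the species is Gd-152.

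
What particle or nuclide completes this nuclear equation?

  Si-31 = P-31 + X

beta-minus particle

Conserve mass number: 31 = 31 + A, so A = 0.
Conserve atomic number: 14 = 15 + Z, so Z = -1.
A = 0 and Z = -1 is e⁻ — a beta-minus particle.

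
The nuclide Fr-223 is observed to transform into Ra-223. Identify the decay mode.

beta-minus decay

ΔA = 223 − 223 = 0; ΔZ = 88 − 87 = +1.
A is unchanged and Z rises by 1 — a neutron has become a proton (β⁻ decay).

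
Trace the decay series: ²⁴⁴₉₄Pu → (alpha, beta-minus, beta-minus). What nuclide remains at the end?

Start: (A, Z) = (244, 94).
After α: (240, 92).
After β⁻: (240, 93).
After β⁻: (240, 94).
Z = 94 is plutonium.

Pu-240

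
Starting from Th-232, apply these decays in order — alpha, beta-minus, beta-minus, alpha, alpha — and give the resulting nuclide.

Rn-220

Start: (A, Z) = (232, 90).
After α: (228, 88).
After β⁻: (228, 89).
After β⁻: (228, 90).
After α: (224, 88).
After α: (220, 86).
Z = 86 is radon.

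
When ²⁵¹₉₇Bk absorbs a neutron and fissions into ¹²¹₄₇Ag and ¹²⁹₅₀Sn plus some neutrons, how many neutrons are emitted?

2

Conserve mass number: 252 = 121 + 129 + k, so k = 252 − 250 = 2.
Check atomic number: 97 = 47 + 50 + 0 = 97. ✓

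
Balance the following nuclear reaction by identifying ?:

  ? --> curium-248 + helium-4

Conserve mass number: A = 248 + 4, so A = 252.
Conserve atomic number: Z = 96 + 2, so Z = 98.
Z = 98 is californium, so the species is californium-252.

Cf-252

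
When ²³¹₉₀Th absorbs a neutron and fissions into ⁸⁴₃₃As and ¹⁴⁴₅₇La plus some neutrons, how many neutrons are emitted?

Conserve mass number: 232 = 84 + 144 + k, so k = 232 − 228 = 4.
Check atomic number: 90 = 33 + 57 + 0 = 90. ✓

4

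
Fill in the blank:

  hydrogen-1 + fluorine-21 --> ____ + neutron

Conserve mass number: 1 + 21 = A + 1, so A = 21.
Conserve atomic number: 1 + 9 = Z + 0, so Z = 10.
Z = 10 is neon, so the species is neon-21.

Ne-21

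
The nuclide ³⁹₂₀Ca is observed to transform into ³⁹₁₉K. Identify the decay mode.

beta-plus decay or electron capture

ΔA = 39 − 39 = 0; ΔZ = 19 − 20 = -1.
A is unchanged and Z drops by 1 — a proton has become a neutron (β⁺ emission or electron capture).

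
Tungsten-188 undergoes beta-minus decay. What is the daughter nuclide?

Beta-minus decay: mass number changes by +0, atomic number by +1.
A: 188 = 188; Z: 74 + 1 = 75.
Z = 75 is rhenium, so the daughter is rhenium-188.

Re-188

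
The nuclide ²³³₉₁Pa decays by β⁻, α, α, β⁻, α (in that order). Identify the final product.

Fr-221

Start: (A, Z) = (233, 91).
After β⁻: (233, 92).
After α: (229, 90).
After α: (225, 88).
After β⁻: (225, 89).
After α: (221, 87).
Z = 87 is francium.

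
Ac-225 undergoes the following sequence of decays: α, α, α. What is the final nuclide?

Start: (A, Z) = (225, 89).
After α: (221, 87).
After α: (217, 85).
After α: (213, 83).
Z = 83 is bismuth.

Bi-213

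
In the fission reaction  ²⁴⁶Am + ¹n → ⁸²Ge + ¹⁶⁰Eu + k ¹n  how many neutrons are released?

5

Conserve mass number: 247 = 82 + 160 + k, so k = 247 − 242 = 5.
Check atomic number: 95 = 32 + 63 + 0 = 95. ✓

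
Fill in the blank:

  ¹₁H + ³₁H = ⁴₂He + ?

Conserve mass number: 1 + 3 = 4 + A, so A = 0.
Conserve atomic number: 1 + 1 = 2 + Z, so Z = 0.
A = 0 and Z = 0 is ⁰₀γ — a gamma ray.

gamma ray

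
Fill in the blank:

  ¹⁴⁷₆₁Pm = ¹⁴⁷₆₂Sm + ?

beta-minus particle

Conserve mass number: 147 = 147 + A, so A = 0.
Conserve atomic number: 61 = 62 + Z, so Z = -1.
A = 0 and Z = -1 is ⁰₋₁e — a beta-minus particle.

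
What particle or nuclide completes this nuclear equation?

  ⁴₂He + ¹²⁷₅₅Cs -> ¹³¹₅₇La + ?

gamma ray

Conserve mass number: 4 + 127 = 131 + A, so A = 0.
Conserve atomic number: 2 + 55 = 57 + Z, so Z = 0.
A = 0 and Z = 0 is ⁰₀γ — a gamma ray.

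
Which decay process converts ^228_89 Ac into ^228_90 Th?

beta-minus decay

ΔA = 228 − 228 = 0; ΔZ = 90 − 89 = +1.
A is unchanged and Z rises by 1 — a neutron has become a proton (β⁻ decay).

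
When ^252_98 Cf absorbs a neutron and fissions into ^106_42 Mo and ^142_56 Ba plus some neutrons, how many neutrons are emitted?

Conserve mass number: 253 = 106 + 142 + k, so k = 253 − 248 = 5.
Check atomic number: 98 = 42 + 56 + 0 = 98. ✓

5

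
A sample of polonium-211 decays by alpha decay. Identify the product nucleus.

Pb-207

Alpha decay: mass number changes by -4, atomic number by -2.
A: 211 − 4 = 207; Z: 84 − 2 = 82.
Z = 82 is lead, so the daughter is lead-207.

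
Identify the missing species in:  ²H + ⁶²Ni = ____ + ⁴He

Co-60

Conserve mass number: 2 + 62 = A + 4, so A = 60.
Conserve atomic number: 1 + 28 = Z + 2, so Z = 27.
Z = 27 is cobalt, so the species is ⁶⁰Co.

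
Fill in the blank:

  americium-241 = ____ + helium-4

Np-237

Conserve mass number: 241 = A + 4, so A = 237.
Conserve atomic number: 95 = Z + 2, so Z = 93.
Z = 93 is neptunium, so the species is neptunium-237.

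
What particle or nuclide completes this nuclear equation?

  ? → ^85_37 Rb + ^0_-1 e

Conserve mass number: A = 85 + 0, so A = 85.
Conserve atomic number: Z = 37 − 1, so Z = 36.
Z = 36 is krypton, so the species is ^85_36 Kr.

Kr-85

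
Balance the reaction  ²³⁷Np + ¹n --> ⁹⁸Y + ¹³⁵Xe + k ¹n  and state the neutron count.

5

Conserve mass number: 238 = 98 + 135 + k, so k = 238 − 233 = 5.
Check atomic number: 93 = 39 + 54 + 0 = 93. ✓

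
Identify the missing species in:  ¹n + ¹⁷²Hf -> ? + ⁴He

Conserve mass number: 1 + 172 = A + 4, so A = 169.
Conserve atomic number: 0 + 72 = Z + 2, so Z = 70.
Z = 70 is ytterbium, so the species is ¹⁶⁹Yb.

Yb-169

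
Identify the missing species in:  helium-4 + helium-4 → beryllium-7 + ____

neutron

Conserve mass number: 4 + 4 = 7 + A, so A = 1.
Conserve atomic number: 2 + 2 = 4 + Z, so Z = 0.
A = 1 and Z = 0 is neutron — a neutron.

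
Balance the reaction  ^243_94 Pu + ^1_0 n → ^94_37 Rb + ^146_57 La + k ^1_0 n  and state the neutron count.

4

Conserve mass number: 244 = 94 + 146 + k, so k = 244 − 240 = 4.
Check atomic number: 94 = 37 + 57 + 0 = 94. ✓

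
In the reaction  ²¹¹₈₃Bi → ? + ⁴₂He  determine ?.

Conserve mass number: 211 = A + 4, so A = 207.
Conserve atomic number: 83 = Z + 2, so Z = 81.
Z = 81 is thallium, so the species is ²⁰⁷₈₁Tl.

Tl-207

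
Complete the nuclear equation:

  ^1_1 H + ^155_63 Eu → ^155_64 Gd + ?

Conserve mass number: 1 + 155 = 155 + A, so A = 1.
Conserve atomic number: 1 + 63 = 64 + Z, so Z = 0.
A = 1 and Z = 0 is ^1_0 n — a neutron.

neutron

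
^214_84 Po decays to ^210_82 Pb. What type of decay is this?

ΔA = 210 − 214 = -4; ΔZ = 82 − 84 = -2.
A drops by 4 and Z drops by 2 — the signature of alpha emission.

alpha decay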